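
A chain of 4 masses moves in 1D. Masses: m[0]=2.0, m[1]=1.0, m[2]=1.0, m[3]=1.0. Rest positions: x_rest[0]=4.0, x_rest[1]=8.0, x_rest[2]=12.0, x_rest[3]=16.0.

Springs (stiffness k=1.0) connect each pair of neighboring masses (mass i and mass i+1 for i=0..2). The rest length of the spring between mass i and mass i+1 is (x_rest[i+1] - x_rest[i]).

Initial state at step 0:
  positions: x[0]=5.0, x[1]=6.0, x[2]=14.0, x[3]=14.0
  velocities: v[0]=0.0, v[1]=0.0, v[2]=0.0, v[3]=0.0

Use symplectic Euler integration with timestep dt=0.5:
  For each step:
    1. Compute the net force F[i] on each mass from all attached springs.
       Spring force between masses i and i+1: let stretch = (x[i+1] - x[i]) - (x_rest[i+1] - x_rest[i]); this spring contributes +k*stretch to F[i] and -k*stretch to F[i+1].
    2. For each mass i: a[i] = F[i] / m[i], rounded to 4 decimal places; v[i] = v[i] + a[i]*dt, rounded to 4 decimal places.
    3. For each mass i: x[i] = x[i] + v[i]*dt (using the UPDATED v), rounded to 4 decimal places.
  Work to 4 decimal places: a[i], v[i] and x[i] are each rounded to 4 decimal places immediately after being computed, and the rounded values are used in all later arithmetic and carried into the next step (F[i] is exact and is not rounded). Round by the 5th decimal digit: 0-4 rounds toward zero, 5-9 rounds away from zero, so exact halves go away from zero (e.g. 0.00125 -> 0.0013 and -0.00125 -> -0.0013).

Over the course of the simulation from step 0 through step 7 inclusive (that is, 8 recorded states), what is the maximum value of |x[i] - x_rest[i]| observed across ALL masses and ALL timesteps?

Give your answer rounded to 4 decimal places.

Step 0: x=[5.0000 6.0000 14.0000 14.0000] v=[0.0000 0.0000 0.0000 0.0000]
Step 1: x=[4.6250 7.7500 12.0000 15.0000] v=[-0.7500 3.5000 -4.0000 2.0000]
Step 2: x=[4.1406 9.7813 9.6875 16.2500] v=[-0.9688 4.0625 -4.6250 2.5000]
Step 3: x=[3.8613 10.3790 9.0391 16.8594] v=[-0.5586 1.1953 -1.2969 1.2188]
Step 4: x=[3.8968 9.0123 10.6807 16.5137] v=[0.0709 -2.7335 3.2832 -0.6914]
Step 5: x=[4.0717 6.7838 13.3635 15.7098] v=[0.3498 -4.4571 5.3655 -1.6079]
Step 6: x=[4.0856 5.5222 14.9879 15.3193] v=[0.0278 -2.5233 3.2488 -0.7811]
Step 7: x=[3.7791 6.2679 14.3287 15.8459] v=[-0.6131 1.4913 -1.3184 1.0532]
Max displacement = 2.9879

Answer: 2.9879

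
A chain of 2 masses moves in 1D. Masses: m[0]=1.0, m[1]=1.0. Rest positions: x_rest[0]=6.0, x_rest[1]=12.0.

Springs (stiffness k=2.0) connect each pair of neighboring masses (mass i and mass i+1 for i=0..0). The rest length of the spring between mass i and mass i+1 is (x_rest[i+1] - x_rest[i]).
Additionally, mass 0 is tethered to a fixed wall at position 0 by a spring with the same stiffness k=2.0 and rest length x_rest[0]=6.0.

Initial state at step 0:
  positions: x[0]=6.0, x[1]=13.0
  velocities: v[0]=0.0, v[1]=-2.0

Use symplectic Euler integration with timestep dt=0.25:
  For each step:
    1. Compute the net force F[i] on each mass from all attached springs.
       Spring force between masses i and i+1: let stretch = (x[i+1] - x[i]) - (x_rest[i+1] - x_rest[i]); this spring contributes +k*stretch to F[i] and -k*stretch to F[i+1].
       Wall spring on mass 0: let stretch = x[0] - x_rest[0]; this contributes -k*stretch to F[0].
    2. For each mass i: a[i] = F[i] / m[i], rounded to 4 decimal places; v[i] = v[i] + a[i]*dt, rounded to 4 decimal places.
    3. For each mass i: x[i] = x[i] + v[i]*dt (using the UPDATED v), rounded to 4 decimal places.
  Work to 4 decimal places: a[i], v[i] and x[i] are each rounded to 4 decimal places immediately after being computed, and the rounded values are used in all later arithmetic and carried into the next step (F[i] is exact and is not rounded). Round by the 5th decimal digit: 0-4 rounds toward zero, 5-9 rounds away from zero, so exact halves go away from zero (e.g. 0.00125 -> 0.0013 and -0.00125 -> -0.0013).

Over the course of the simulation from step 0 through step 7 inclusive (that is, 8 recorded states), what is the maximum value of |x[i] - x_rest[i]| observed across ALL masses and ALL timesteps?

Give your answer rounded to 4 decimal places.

Step 0: x=[6.0000 13.0000] v=[0.0000 -2.0000]
Step 1: x=[6.1250 12.3750] v=[0.5000 -2.5000]
Step 2: x=[6.2656 11.7188] v=[0.5625 -2.6250]
Step 3: x=[6.3047 11.1309] v=[0.1563 -2.3516]
Step 4: x=[6.1590 10.6897] v=[-0.5830 -1.7647]
Step 5: x=[5.8097 10.4322] v=[-1.3972 -1.0301]
Step 6: x=[5.3120 10.3469] v=[-1.9908 -0.3414]
Step 7: x=[4.7797 10.3822] v=[-2.1294 0.1412]
Max displacement = 1.6531

Answer: 1.6531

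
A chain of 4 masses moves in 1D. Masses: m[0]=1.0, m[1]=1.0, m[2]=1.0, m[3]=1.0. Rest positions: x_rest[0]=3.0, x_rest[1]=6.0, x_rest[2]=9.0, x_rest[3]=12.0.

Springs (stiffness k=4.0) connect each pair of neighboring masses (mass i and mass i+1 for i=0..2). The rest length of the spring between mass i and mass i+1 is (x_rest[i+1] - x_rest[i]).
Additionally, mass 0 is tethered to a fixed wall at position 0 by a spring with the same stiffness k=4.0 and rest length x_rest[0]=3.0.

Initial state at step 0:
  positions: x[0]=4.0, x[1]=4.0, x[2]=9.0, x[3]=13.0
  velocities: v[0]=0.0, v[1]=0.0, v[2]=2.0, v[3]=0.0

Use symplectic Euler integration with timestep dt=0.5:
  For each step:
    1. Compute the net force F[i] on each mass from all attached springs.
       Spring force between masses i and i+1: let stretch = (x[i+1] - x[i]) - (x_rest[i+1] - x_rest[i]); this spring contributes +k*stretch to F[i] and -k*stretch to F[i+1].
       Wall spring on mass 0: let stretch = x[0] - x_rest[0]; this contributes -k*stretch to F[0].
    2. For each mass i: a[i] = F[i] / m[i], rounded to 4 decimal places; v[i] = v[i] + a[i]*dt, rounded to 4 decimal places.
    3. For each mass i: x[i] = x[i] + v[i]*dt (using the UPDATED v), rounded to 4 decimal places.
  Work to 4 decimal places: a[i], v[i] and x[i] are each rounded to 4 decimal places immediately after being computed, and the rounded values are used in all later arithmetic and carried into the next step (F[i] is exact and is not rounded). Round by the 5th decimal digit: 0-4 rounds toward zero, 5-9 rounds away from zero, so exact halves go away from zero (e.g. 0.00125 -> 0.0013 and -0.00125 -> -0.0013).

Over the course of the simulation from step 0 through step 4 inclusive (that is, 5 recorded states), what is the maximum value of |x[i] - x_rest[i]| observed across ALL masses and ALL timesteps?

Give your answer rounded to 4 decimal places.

Answer: 3.0000

Derivation:
Step 0: x=[4.0000 4.0000 9.0000 13.0000] v=[0.0000 0.0000 2.0000 0.0000]
Step 1: x=[0.0000 9.0000 9.0000 12.0000] v=[-8.0000 10.0000 0.0000 -2.0000]
Step 2: x=[5.0000 5.0000 12.0000 11.0000] v=[10.0000 -8.0000 6.0000 -2.0000]
Step 3: x=[5.0000 8.0000 7.0000 14.0000] v=[0.0000 6.0000 -10.0000 6.0000]
Step 4: x=[3.0000 7.0000 10.0000 13.0000] v=[-4.0000 -2.0000 6.0000 -2.0000]
Max displacement = 3.0000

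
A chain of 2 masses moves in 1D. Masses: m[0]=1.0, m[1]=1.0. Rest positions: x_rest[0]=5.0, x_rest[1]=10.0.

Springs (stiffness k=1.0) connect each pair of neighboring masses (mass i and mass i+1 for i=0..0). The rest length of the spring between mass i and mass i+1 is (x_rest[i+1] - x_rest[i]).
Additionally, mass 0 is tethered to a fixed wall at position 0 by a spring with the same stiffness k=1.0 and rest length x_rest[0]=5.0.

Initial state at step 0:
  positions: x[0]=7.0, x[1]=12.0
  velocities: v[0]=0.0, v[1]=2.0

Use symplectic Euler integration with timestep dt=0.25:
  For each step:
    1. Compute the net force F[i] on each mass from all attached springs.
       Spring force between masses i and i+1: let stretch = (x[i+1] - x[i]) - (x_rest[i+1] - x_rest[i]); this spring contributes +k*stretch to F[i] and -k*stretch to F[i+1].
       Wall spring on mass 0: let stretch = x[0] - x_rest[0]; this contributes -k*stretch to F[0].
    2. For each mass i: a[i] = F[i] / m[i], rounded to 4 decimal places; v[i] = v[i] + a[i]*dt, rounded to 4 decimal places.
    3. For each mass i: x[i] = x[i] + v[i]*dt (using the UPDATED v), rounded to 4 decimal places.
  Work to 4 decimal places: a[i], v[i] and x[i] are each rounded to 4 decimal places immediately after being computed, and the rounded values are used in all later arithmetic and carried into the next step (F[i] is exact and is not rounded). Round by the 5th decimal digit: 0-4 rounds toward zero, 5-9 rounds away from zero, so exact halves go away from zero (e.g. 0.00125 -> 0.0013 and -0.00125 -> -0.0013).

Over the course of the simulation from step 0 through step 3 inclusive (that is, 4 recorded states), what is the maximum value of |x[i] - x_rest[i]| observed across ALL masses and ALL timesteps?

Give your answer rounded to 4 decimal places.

Step 0: x=[7.0000 12.0000] v=[0.0000 2.0000]
Step 1: x=[6.8750 12.5000] v=[-0.5000 2.0000]
Step 2: x=[6.6719 12.9610] v=[-0.8125 1.8438]
Step 3: x=[6.4449 13.3414] v=[-0.9082 1.5215]
Max displacement = 3.3414

Answer: 3.3414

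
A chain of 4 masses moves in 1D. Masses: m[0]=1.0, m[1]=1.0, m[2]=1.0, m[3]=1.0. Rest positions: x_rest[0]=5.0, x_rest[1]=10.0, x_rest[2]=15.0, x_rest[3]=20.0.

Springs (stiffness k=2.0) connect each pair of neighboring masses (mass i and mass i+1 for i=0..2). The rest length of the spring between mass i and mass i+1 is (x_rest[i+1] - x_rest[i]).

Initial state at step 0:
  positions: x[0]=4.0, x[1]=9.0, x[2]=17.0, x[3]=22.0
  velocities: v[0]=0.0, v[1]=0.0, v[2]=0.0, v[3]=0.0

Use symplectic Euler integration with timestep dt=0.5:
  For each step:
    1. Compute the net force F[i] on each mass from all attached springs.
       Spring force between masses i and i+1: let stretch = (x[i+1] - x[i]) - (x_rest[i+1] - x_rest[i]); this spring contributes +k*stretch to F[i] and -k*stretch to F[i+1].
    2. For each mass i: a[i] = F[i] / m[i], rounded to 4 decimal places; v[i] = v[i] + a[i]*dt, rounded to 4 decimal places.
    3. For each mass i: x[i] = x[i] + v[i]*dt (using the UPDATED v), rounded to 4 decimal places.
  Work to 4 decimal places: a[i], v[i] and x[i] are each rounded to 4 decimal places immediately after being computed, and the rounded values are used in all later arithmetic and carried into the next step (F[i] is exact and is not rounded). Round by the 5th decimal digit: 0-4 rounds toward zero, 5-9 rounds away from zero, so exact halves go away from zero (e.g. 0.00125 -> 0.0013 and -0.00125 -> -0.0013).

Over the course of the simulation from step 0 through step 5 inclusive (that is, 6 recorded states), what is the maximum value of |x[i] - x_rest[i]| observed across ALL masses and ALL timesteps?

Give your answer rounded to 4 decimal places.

Step 0: x=[4.0000 9.0000 17.0000 22.0000] v=[0.0000 0.0000 0.0000 0.0000]
Step 1: x=[4.0000 10.5000 15.5000 22.0000] v=[0.0000 3.0000 -3.0000 0.0000]
Step 2: x=[4.7500 11.2500 14.7500 21.2500] v=[1.5000 1.5000 -1.5000 -1.5000]
Step 3: x=[6.2500 10.5000 15.5000 19.7500] v=[3.0000 -1.5000 1.5000 -3.0000]
Step 4: x=[7.3750 10.1250 15.8750 18.6250] v=[2.2500 -0.7500 0.7500 -2.2500]
Step 5: x=[7.3750 11.2500 14.7500 18.6250] v=[0.0000 2.2500 -2.2500 0.0000]
Max displacement = 2.3750

Answer: 2.3750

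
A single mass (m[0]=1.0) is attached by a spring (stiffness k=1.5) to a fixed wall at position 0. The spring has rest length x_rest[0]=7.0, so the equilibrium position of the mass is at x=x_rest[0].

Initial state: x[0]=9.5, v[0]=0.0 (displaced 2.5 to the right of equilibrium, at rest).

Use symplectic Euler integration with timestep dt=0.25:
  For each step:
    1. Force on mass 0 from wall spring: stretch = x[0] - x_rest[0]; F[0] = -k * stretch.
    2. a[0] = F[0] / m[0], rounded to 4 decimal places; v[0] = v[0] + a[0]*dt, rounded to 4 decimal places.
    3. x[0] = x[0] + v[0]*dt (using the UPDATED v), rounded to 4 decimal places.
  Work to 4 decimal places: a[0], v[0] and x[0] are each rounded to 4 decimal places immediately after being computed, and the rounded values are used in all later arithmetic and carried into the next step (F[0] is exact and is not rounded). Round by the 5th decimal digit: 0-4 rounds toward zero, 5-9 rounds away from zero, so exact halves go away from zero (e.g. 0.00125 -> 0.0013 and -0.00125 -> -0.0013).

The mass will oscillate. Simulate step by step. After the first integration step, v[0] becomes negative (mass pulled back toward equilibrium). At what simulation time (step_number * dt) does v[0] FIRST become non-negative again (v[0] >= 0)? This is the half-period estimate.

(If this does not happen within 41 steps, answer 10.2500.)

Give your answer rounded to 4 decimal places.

Step 0: x=[9.5000] v=[0.0000]
Step 1: x=[9.2656] v=[-0.9375]
Step 2: x=[8.8188] v=[-1.7871]
Step 3: x=[8.2015] v=[-2.4692]
Step 4: x=[7.4716] v=[-2.9198]
Step 5: x=[6.6974] v=[-3.0967]
Step 6: x=[5.9516] v=[-2.9832]
Step 7: x=[5.3041] v=[-2.5901]
Step 8: x=[4.8156] v=[-1.9541]
Step 9: x=[4.5319] v=[-1.1350]
Step 10: x=[4.4795] v=[-0.2095]
Step 11: x=[4.6634] v=[0.7357]
First v>=0 after going negative at step 11, time=2.7500

Answer: 2.7500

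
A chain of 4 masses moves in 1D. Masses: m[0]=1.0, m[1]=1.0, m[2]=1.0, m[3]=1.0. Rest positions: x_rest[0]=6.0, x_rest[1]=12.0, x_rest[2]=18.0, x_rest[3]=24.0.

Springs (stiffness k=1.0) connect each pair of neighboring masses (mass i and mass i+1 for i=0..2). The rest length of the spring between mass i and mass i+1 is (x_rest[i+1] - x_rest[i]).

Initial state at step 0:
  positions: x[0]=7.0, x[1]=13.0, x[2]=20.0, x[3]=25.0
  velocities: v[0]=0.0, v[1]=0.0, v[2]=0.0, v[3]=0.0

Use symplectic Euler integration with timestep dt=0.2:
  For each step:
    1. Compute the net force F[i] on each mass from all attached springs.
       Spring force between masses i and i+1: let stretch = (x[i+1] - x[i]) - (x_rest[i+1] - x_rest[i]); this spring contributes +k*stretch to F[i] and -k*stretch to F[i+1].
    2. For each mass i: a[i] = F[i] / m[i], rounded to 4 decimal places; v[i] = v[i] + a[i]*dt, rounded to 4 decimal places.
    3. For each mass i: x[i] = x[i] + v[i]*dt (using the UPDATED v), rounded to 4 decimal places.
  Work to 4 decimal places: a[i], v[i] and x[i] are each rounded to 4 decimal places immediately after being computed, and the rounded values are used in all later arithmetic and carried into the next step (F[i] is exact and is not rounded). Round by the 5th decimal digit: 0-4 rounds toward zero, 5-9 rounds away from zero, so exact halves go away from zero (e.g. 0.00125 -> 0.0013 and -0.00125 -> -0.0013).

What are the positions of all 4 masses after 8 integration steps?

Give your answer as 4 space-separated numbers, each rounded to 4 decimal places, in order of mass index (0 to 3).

Answer: 7.2115 13.4765 18.6470 25.6652

Derivation:
Step 0: x=[7.0000 13.0000 20.0000 25.0000] v=[0.0000 0.0000 0.0000 0.0000]
Step 1: x=[7.0000 13.0400 19.9200 25.0400] v=[0.0000 0.2000 -0.4000 0.2000]
Step 2: x=[7.0016 13.1136 19.7696 25.1152] v=[0.0080 0.3680 -0.7520 0.3760]
Step 3: x=[7.0077 13.2090 19.5668 25.2166] v=[0.0304 0.4768 -1.0141 0.5069]
Step 4: x=[7.0218 13.3106 19.3357 25.3320] v=[0.0707 0.5081 -1.1557 0.5769]
Step 5: x=[7.0475 13.4017 19.1034 25.4475] v=[0.1285 0.4554 -1.1615 0.5776]
Step 6: x=[7.0874 13.4667 18.8968 25.5493] v=[0.1993 0.3249 -1.0330 0.5088]
Step 7: x=[7.1424 13.4937 18.7391 25.6250] v=[0.2752 0.1351 -0.7885 0.3783]
Step 8: x=[7.2115 13.4765 18.6470 25.6652] v=[0.3455 -0.0861 -0.4604 0.2011]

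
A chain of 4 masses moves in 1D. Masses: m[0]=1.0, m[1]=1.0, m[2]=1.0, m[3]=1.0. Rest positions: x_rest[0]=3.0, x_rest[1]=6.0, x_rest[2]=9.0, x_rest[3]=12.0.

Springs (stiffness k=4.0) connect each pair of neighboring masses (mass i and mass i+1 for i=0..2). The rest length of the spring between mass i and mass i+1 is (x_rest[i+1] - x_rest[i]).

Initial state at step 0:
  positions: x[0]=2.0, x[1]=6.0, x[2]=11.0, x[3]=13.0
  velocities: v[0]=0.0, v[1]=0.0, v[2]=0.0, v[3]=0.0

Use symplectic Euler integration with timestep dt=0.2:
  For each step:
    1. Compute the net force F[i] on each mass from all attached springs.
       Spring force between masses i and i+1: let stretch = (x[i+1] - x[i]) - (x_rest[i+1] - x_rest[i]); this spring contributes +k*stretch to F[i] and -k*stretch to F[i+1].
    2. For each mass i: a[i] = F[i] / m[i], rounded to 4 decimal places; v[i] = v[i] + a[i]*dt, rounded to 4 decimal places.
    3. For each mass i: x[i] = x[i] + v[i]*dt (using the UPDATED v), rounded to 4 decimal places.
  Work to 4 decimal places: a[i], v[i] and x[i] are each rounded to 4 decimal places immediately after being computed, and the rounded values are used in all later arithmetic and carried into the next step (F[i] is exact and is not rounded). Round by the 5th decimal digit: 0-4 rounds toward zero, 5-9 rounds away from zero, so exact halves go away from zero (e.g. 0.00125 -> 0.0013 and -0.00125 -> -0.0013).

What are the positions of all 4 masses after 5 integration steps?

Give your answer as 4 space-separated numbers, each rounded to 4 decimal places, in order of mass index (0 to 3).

Step 0: x=[2.0000 6.0000 11.0000 13.0000] v=[0.0000 0.0000 0.0000 0.0000]
Step 1: x=[2.1600 6.1600 10.5200 13.1600] v=[0.8000 0.8000 -2.4000 0.8000]
Step 2: x=[2.4800 6.3776 9.7648 13.3776] v=[1.6000 1.0880 -3.7760 1.0880]
Step 3: x=[2.9436 6.5135 9.0457 13.4972] v=[2.3181 0.6797 -3.5955 0.5978]
Step 4: x=[3.4984 6.4834 8.6337 13.3845] v=[2.7740 -0.1505 -2.0601 -0.5634]
Step 5: x=[4.0508 6.3197 8.6378 12.9917] v=[2.7620 -0.8183 0.0203 -1.9640]

Answer: 4.0508 6.3197 8.6378 12.9917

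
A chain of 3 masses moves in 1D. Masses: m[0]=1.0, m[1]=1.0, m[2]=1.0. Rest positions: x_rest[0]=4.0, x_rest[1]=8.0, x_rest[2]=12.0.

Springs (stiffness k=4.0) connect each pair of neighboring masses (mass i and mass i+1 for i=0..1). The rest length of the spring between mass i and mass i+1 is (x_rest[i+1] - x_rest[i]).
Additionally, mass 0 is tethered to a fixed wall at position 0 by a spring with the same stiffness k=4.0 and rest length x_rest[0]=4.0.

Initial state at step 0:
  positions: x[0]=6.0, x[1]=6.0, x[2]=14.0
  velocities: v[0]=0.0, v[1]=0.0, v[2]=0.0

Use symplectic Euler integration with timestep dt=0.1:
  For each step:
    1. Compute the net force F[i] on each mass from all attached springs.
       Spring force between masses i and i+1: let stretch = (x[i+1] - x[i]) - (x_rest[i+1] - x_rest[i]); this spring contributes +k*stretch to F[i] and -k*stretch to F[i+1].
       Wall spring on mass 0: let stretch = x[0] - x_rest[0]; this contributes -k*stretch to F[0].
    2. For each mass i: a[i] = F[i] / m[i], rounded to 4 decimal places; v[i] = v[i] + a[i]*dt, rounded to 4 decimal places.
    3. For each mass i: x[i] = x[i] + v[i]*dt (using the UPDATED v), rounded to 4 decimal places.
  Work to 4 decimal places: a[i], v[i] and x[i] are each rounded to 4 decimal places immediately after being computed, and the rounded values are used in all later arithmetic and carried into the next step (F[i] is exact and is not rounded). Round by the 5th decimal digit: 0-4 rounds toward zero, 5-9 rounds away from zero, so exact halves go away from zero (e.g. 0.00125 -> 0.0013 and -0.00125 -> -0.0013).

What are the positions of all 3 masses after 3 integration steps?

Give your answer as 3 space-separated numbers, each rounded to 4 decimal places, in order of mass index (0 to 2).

Step 0: x=[6.0000 6.0000 14.0000] v=[0.0000 0.0000 0.0000]
Step 1: x=[5.7600 6.3200 13.8400] v=[-2.4000 3.2000 -1.6000]
Step 2: x=[5.3120 6.9184 13.5392] v=[-4.4800 5.9840 -3.0080]
Step 3: x=[4.7158 7.7174 13.1336] v=[-5.9622 7.9898 -4.0563]

Answer: 4.7158 7.7174 13.1336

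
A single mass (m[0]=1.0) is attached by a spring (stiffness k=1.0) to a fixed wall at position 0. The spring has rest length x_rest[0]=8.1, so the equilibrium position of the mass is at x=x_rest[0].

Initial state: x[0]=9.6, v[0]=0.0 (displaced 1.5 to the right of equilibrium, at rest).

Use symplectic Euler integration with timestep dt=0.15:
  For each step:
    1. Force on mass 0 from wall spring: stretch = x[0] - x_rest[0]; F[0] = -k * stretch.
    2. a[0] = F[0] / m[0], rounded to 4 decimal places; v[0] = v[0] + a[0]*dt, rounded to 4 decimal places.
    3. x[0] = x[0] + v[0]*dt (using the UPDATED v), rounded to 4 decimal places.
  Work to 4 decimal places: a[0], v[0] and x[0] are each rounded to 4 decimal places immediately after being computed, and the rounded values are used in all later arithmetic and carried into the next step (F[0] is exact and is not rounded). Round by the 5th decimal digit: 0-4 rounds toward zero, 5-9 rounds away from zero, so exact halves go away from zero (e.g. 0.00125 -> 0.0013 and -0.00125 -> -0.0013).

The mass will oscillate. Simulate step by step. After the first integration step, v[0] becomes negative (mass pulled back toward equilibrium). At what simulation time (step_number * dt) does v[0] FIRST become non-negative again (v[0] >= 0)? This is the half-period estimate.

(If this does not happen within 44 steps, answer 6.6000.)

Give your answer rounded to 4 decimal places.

Answer: 3.1500

Derivation:
Step 0: x=[9.6000] v=[0.0000]
Step 1: x=[9.5663] v=[-0.2250]
Step 2: x=[9.4996] v=[-0.4449]
Step 3: x=[9.4014] v=[-0.6548]
Step 4: x=[9.2739] v=[-0.8500]
Step 5: x=[9.1200] v=[-1.0261]
Step 6: x=[8.9431] v=[-1.1791]
Step 7: x=[8.7473] v=[-1.3056]
Step 8: x=[8.5369] v=[-1.4027]
Step 9: x=[8.3167] v=[-1.4682]
Step 10: x=[8.0916] v=[-1.5007]
Step 11: x=[7.8667] v=[-1.4994]
Step 12: x=[7.6470] v=[-1.4644]
Step 13: x=[7.4375] v=[-1.3965]
Step 14: x=[7.2429] v=[-1.2971]
Step 15: x=[7.0676] v=[-1.1685]
Step 16: x=[6.9156] v=[-1.0136]
Step 17: x=[6.7902] v=[-0.8359]
Step 18: x=[6.6943] v=[-0.6394]
Step 19: x=[6.6300] v=[-0.4285]
Step 20: x=[6.5988] v=[-0.2080]
Step 21: x=[6.6014] v=[0.0172]
First v>=0 after going negative at step 21, time=3.1500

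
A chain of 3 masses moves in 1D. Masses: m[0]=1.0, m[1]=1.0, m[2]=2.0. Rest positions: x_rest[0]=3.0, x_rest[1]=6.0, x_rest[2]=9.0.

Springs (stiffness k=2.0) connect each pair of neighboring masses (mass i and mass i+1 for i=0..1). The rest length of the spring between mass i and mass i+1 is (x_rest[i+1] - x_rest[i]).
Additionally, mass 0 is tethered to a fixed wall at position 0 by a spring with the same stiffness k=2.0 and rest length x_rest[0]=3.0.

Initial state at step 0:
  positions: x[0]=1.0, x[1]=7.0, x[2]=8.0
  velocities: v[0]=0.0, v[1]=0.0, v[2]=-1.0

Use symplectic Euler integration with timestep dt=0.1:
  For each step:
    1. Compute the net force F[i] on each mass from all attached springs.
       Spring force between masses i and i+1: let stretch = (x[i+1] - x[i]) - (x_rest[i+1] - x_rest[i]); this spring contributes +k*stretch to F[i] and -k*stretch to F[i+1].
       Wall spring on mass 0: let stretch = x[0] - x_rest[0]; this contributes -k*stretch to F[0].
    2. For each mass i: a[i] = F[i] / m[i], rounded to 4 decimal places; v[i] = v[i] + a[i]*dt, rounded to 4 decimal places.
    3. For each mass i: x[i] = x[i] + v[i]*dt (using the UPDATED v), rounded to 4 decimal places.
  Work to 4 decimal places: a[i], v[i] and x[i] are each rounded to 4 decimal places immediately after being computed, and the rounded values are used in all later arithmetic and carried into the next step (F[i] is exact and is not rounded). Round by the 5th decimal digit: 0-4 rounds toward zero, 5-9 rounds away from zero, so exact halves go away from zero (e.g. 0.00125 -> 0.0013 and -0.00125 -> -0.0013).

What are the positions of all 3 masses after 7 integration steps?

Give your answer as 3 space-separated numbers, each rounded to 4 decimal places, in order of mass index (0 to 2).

Step 0: x=[1.0000 7.0000 8.0000] v=[0.0000 0.0000 -1.0000]
Step 1: x=[1.1000 6.9000 7.9200] v=[1.0000 -1.0000 -0.8000]
Step 2: x=[1.2940 6.7044 7.8598] v=[1.9400 -1.9560 -0.6020]
Step 3: x=[1.5703 6.4237 7.8181] v=[2.7633 -2.8070 -0.4175]
Step 4: x=[1.9123 6.0738 7.7924] v=[3.4199 -3.4988 -0.2569]
Step 5: x=[2.2993 5.6751 7.7795] v=[3.8697 -3.9874 -0.1288]
Step 6: x=[2.7078 5.2509 7.7756] v=[4.0850 -4.2417 -0.0392]
Step 7: x=[3.1130 4.8264 7.7764] v=[4.0521 -4.2454 0.0083]

Answer: 3.1130 4.8264 7.7764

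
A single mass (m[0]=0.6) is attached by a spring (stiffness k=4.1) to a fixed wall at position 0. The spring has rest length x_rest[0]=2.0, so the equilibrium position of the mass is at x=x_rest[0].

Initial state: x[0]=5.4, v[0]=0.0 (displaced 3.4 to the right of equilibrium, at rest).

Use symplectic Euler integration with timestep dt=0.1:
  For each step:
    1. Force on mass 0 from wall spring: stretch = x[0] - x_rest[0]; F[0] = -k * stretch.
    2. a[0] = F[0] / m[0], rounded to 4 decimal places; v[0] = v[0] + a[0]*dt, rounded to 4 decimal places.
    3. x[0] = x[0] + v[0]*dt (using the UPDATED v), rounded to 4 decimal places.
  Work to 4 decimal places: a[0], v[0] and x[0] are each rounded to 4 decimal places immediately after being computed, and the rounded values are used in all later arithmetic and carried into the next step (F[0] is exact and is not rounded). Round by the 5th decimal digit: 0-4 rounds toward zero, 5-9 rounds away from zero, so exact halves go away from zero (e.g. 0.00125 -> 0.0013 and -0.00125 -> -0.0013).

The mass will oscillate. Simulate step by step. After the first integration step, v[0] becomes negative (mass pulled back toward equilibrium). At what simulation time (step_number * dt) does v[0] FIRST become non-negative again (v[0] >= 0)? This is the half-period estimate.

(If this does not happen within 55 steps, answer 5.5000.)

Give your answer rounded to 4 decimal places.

Answer: 1.2000

Derivation:
Step 0: x=[5.4000] v=[0.0000]
Step 1: x=[5.1677] v=[-2.3233]
Step 2: x=[4.7189] v=[-4.4879]
Step 3: x=[4.0843] v=[-6.3458]
Step 4: x=[3.3073] v=[-7.7701]
Step 5: x=[2.4410] v=[-8.6634]
Step 6: x=[1.5445] v=[-8.9648]
Step 7: x=[0.6792] v=[-8.6535]
Step 8: x=[-0.0959] v=[-7.7510]
Step 9: x=[-0.7278] v=[-6.3188]
Step 10: x=[-1.1733] v=[-4.4548]
Step 11: x=[-1.4019] v=[-2.2864]
Step 12: x=[-1.3981] v=[0.0382]
First v>=0 after going negative at step 12, time=1.2000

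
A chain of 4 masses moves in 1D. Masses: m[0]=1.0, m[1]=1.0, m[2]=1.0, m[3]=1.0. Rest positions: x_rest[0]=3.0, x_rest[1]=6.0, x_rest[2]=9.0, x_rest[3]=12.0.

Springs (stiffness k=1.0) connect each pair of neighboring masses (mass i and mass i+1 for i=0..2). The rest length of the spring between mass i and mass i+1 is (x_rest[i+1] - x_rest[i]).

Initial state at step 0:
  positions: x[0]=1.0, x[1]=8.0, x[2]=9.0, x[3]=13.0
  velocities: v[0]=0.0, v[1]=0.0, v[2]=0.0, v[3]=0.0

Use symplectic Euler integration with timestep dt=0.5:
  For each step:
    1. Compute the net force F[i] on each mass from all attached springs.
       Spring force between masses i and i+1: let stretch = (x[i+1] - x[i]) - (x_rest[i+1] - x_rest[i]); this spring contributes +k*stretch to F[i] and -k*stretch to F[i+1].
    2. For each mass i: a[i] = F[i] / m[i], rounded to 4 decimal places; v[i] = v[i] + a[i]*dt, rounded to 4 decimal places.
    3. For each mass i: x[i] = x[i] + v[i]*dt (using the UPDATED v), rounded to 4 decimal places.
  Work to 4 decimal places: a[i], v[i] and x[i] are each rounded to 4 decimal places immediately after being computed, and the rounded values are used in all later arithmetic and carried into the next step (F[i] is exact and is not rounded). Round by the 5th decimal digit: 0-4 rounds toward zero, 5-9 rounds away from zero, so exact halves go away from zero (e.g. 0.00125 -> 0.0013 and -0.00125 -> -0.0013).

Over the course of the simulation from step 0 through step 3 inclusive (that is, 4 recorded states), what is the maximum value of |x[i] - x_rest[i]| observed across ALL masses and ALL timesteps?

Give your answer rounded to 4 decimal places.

Step 0: x=[1.0000 8.0000 9.0000 13.0000] v=[0.0000 0.0000 0.0000 0.0000]
Step 1: x=[2.0000 6.5000 9.7500 12.7500] v=[2.0000 -3.0000 1.5000 -0.5000]
Step 2: x=[3.3750 4.6875 10.4375 12.5000] v=[2.7500 -3.6250 1.3750 -0.5000]
Step 3: x=[4.3282 3.9844 10.2031 12.4844] v=[1.9063 -1.4063 -0.4688 -0.0313]
Max displacement = 2.0156

Answer: 2.0156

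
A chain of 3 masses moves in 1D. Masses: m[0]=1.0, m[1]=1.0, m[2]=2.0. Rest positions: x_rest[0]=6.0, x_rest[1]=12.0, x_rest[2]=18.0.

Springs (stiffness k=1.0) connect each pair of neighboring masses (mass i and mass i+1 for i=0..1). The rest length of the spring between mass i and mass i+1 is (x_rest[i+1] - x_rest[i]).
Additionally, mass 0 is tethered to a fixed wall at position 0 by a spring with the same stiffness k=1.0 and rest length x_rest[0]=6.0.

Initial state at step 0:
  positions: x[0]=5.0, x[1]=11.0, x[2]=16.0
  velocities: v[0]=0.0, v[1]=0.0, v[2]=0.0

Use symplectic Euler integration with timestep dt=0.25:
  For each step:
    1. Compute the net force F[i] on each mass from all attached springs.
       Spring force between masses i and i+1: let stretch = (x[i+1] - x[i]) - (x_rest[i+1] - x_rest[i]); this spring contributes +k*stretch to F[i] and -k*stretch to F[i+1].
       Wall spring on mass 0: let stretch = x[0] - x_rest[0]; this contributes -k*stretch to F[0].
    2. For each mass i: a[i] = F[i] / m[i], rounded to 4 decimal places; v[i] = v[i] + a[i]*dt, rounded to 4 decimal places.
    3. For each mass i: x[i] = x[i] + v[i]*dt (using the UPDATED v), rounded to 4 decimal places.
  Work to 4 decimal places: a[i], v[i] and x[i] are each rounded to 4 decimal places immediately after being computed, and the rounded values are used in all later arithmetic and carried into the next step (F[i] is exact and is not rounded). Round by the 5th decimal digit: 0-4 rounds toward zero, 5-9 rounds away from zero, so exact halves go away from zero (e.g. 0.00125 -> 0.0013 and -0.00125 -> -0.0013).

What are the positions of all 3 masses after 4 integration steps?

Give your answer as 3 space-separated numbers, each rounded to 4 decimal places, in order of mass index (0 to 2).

Step 0: x=[5.0000 11.0000 16.0000] v=[0.0000 0.0000 0.0000]
Step 1: x=[5.0625 10.9375 16.0313] v=[0.2500 -0.2500 0.1250]
Step 2: x=[5.1758 10.8262 16.0909] v=[0.4531 -0.4453 0.2383]
Step 3: x=[5.3188 10.6908 16.1735] v=[0.5718 -0.5417 0.3302]
Step 4: x=[5.4651 10.5623 16.2722] v=[0.5851 -0.5140 0.3949]

Answer: 5.4651 10.5623 16.2722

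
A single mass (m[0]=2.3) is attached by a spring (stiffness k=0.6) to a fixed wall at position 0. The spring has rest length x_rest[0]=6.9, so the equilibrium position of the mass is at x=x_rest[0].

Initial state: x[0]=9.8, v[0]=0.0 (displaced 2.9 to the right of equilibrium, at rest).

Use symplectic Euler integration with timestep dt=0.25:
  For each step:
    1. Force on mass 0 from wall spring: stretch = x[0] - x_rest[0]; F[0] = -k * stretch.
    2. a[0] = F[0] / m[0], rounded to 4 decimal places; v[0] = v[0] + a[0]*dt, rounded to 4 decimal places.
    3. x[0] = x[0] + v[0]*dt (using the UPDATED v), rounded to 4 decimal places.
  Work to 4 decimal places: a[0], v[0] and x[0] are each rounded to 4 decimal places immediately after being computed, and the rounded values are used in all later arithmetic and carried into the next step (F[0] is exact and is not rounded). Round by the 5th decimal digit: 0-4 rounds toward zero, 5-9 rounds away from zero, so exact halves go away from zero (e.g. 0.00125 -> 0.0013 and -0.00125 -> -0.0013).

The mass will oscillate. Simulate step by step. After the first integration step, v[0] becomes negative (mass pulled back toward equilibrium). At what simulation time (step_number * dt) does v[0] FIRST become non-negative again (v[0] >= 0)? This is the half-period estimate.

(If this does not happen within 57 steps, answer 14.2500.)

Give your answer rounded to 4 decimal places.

Step 0: x=[9.8000] v=[0.0000]
Step 1: x=[9.7527] v=[-0.1891]
Step 2: x=[9.6589] v=[-0.3752]
Step 3: x=[9.5201] v=[-0.5551]
Step 4: x=[9.3386] v=[-0.7260]
Step 5: x=[9.1173] v=[-0.8851]
Step 6: x=[8.8599] v=[-1.0297]
Step 7: x=[8.5705] v=[-1.1575]
Step 8: x=[8.2539] v=[-1.2665]
Step 9: x=[7.9152] v=[-1.3548]
Step 10: x=[7.5600] v=[-1.4210]
Step 11: x=[7.1940] v=[-1.4641]
Step 12: x=[6.8232] v=[-1.4833]
Step 13: x=[6.4536] v=[-1.4783]
Step 14: x=[6.0913] v=[-1.4492]
Step 15: x=[5.7422] v=[-1.3965]
Step 16: x=[5.4120] v=[-1.3210]
Step 17: x=[5.1060] v=[-1.2240]
Step 18: x=[4.8293] v=[-1.1070]
Step 19: x=[4.5863] v=[-0.9720]
Step 20: x=[4.3810] v=[-0.8211]
Step 21: x=[4.2168] v=[-0.6568]
Step 22: x=[4.0964] v=[-0.4818]
Step 23: x=[4.0217] v=[-0.2990]
Step 24: x=[3.9939] v=[-0.1113]
Step 25: x=[4.0135] v=[0.0782]
First v>=0 after going negative at step 25, time=6.2500

Answer: 6.2500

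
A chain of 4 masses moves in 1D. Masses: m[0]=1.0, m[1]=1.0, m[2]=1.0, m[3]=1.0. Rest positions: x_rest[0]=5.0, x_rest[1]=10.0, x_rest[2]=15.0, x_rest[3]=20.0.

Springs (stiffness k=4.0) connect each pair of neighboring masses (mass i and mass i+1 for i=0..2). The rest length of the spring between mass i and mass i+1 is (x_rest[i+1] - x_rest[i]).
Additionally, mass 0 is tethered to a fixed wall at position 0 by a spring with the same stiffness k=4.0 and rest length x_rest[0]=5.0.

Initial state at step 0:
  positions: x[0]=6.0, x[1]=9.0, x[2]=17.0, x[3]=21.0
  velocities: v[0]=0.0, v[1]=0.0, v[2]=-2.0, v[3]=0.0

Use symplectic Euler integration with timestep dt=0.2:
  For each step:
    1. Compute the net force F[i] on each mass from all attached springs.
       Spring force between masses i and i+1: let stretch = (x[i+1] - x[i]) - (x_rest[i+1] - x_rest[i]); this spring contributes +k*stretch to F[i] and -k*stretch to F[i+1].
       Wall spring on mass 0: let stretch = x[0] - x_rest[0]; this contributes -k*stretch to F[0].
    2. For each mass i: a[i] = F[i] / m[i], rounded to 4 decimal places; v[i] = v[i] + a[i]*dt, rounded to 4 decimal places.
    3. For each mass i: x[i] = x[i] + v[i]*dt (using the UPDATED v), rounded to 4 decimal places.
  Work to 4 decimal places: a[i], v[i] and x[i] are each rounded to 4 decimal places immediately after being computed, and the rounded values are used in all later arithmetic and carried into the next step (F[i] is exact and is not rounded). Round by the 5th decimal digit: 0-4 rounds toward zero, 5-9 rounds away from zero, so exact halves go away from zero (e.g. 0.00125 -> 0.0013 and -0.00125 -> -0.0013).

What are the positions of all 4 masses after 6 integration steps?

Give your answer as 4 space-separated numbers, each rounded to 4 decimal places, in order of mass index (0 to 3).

Step 0: x=[6.0000 9.0000 17.0000 21.0000] v=[0.0000 0.0000 -2.0000 0.0000]
Step 1: x=[5.5200 9.8000 15.9600 21.1600] v=[-2.4000 4.0000 -5.2000 0.8000]
Step 2: x=[4.8416 10.9008 14.7664 21.2880] v=[-3.3920 5.5040 -5.9680 0.6400]
Step 3: x=[4.3580 11.6506 13.9978 21.1725] v=[-2.4179 3.7491 -3.8432 -0.5773]
Step 4: x=[4.3440 11.6092 14.0016 20.7091] v=[-0.0702 -0.2072 0.0188 -2.3171]
Step 5: x=[4.7974 10.7881 14.6958 19.9725] v=[2.2668 -4.1054 3.4709 -3.6831]
Step 6: x=[5.4417 9.6337 15.6090 19.1916] v=[3.2214 -5.7718 4.5661 -3.9045]

Answer: 5.4417 9.6337 15.6090 19.1916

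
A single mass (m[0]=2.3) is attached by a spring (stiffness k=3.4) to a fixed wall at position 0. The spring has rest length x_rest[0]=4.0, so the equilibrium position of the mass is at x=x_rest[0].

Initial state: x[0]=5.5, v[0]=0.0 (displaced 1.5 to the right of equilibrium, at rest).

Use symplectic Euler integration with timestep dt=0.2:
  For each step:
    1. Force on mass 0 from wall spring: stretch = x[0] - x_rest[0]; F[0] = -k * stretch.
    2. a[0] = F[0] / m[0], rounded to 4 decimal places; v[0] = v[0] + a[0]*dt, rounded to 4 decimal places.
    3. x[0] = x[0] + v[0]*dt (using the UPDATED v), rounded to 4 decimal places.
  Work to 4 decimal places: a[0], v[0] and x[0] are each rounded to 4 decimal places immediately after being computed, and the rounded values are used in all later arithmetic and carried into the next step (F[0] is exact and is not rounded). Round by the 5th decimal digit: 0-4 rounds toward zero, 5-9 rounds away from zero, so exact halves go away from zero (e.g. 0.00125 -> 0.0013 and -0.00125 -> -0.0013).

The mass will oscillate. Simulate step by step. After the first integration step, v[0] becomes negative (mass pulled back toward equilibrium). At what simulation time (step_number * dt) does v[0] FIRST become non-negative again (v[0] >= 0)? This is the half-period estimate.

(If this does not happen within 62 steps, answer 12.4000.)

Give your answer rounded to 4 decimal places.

Step 0: x=[5.5000] v=[0.0000]
Step 1: x=[5.4113] v=[-0.4435]
Step 2: x=[5.2391] v=[-0.8608]
Step 3: x=[4.9937] v=[-1.2271]
Step 4: x=[4.6895] v=[-1.5209]
Step 5: x=[4.3445] v=[-1.7248]
Step 6: x=[3.9792] v=[-1.8267]
Step 7: x=[3.6151] v=[-1.8206]
Step 8: x=[3.2737] v=[-1.7068]
Step 9: x=[2.9753] v=[-1.4921]
Step 10: x=[2.7375] v=[-1.1891]
Step 11: x=[2.5743] v=[-0.8158]
Step 12: x=[2.4954] v=[-0.3943]
Step 13: x=[2.5055] v=[0.0505]
First v>=0 after going negative at step 13, time=2.6000

Answer: 2.6000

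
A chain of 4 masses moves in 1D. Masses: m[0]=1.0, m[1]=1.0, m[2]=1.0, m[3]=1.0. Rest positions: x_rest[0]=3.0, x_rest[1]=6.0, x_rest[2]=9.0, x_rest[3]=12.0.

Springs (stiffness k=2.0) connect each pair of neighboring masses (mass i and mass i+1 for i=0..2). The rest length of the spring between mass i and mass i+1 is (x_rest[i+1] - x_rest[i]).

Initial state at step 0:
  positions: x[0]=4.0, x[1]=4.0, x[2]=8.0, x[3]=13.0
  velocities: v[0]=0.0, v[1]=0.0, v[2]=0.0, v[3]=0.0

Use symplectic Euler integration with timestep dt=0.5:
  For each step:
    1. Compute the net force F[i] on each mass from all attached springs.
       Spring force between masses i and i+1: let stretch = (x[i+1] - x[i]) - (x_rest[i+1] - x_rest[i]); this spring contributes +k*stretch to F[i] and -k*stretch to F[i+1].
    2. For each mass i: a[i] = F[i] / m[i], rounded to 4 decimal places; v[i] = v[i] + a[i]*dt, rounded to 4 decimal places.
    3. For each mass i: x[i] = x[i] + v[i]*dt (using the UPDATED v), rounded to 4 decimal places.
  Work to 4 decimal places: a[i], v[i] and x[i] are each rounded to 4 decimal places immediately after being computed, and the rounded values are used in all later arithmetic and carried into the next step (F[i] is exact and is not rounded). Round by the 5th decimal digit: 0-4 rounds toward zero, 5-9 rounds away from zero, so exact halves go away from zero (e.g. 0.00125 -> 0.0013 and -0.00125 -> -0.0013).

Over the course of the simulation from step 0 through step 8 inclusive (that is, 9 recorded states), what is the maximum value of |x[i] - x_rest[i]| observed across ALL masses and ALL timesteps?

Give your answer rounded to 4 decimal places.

Answer: 2.1250

Derivation:
Step 0: x=[4.0000 4.0000 8.0000 13.0000] v=[0.0000 0.0000 0.0000 0.0000]
Step 1: x=[2.5000 6.0000 8.5000 12.0000] v=[-3.0000 4.0000 1.0000 -2.0000]
Step 2: x=[1.2500 7.5000 9.5000 10.7500] v=[-2.5000 3.0000 2.0000 -2.5000]
Step 3: x=[1.6250 6.8750 10.1250 10.3750] v=[0.7500 -1.2500 1.2500 -0.7500]
Step 4: x=[3.1250 5.2500 9.2500 11.3750] v=[3.0000 -3.2500 -1.7500 2.0000]
Step 5: x=[4.1875 4.5625 7.4375 12.8125] v=[2.1250 -1.3750 -3.6250 2.8750]
Step 6: x=[3.9375 5.1250 6.8750 13.0625] v=[-0.5000 1.1250 -1.1250 0.5000]
Step 7: x=[2.7813 5.9688 8.5313 11.7188] v=[-2.3125 1.6875 3.3125 -2.6875]
Step 8: x=[1.7188 6.5001 10.5001 10.2813] v=[-2.1250 1.0625 3.9375 -2.8750]
Max displacement = 2.1250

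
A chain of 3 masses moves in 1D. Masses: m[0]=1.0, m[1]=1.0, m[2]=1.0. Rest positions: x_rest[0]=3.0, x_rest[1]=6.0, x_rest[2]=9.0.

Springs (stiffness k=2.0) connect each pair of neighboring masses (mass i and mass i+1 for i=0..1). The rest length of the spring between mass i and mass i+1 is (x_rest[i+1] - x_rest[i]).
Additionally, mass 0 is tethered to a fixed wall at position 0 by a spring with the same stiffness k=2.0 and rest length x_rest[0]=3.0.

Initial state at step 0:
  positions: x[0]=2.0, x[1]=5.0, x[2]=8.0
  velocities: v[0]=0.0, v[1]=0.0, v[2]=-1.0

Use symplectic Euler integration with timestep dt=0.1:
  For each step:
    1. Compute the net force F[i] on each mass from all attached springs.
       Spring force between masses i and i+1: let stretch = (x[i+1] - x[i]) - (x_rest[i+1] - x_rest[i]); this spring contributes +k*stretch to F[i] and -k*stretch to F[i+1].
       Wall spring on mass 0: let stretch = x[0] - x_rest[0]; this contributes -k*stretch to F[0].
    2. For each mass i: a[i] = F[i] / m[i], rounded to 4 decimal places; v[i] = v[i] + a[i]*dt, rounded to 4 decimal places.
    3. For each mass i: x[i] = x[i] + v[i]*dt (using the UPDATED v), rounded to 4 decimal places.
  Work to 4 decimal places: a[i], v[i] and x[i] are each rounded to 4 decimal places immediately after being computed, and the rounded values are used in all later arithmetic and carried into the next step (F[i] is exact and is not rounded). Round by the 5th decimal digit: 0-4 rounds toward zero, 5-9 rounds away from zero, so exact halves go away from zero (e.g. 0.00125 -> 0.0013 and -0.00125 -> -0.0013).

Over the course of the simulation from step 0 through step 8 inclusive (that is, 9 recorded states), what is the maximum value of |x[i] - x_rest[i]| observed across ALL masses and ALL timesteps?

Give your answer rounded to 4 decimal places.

Answer: 1.6476

Derivation:
Step 0: x=[2.0000 5.0000 8.0000] v=[0.0000 0.0000 -1.0000]
Step 1: x=[2.0200 5.0000 7.9000] v=[0.2000 0.0000 -1.0000]
Step 2: x=[2.0592 4.9984 7.8020] v=[0.3920 -0.0160 -0.9800]
Step 3: x=[2.1160 4.9941 7.7079] v=[0.5680 -0.0431 -0.9407]
Step 4: x=[2.1880 4.9865 7.6196] v=[0.7204 -0.0760 -0.8835]
Step 5: x=[2.2723 4.9756 7.5386] v=[0.8425 -0.1091 -0.8101]
Step 6: x=[2.3652 4.9619 7.4663] v=[0.9287 -0.1372 -0.7227]
Step 7: x=[2.4627 4.9463 7.4039] v=[0.9750 -0.1557 -0.6236]
Step 8: x=[2.5606 4.9302 7.3524] v=[0.9792 -0.1609 -0.5151]
Max displacement = 1.6476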